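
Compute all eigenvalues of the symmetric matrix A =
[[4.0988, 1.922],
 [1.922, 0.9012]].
sigma(A) ≈ {0, 5}

A is real symmetric, so its spectrum consists of real eigenvalues. Expanding the characteristic polynomial of the displayed matrix gives
  det(λ I - A) = p(λ) = λ^2 + (-5)λ + (0).
Solving p(λ) = 0 yields eigenvalues ≈ 0, 5. (A is shown rounded to 4 decimals, so these recover the underlying integer eigenvalues to within that precision.)
Verification: the trace of A = 5 equals the sum of eigenvalues 5, and det(A) ≈ -0.0002 matches the eigenvalue product 0.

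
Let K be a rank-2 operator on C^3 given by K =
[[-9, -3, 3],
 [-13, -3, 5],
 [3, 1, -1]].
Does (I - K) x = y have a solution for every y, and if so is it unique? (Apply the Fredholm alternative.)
(I - K) is singular (det(I - K) = 0, i.e. 1 ∈ sigma(K)). (I - K) x = y is solvable iff y ⊥ ker((I - K)^*) = span{(1, -1, -1)}, i.e. iff y_1 - y_2 - y_3 = 0. When solvable, x is determined up to adding multiples of (3, -11, -1) (ker(I - K) = span{(3, -11, -1)}, dimension 1).

K has rank 2 and factors as K = U V^T = u1 v1^T + u2 v2^T with u1 = (0, 2, 0), v1 = (-2, 0, 1), u2 = (-3, -3, 1), v2 = (3, 1, -1) (multiplying out reproduces the displayed K). The nonzero eigenvalues of U V^T coincide with those of the 2 x 2 matrix G = V^T U = [[v1·u1, v1·u2], [v2·u1, v2·u2]] = [[0, 7], [2, -13]], and by the Sylvester determinant identity det(I_3 - U V^T) = det(I_2 - V^T U) = det([[1, -7], [-2, 14]]) = (1)(14) - (-7)(-2) = 0. (Direct check: I - K =
[[10, 3, -3],
 [13, 4, -5],
 [-3, -1, 2]]
has determinant 0.) So 1 is an eigenvalue of K and (I - K) is not invertible. The finite-dimensional Fredholm alternative says: either (I - K) is invertible, or ker(I - K) ≠ {0} and then range(I - K) = ker((I - K)^*)^⊥, with dim ker(I - K) = dim ker((I - K)^*). We are in the second case, so we compute both kernels via the 2 x 2 reduction. If (I - U V^T) x = 0 then x = U (V^T x) lies in the column space of U; writing x = U b gives U (I_2 - G) b = 0, and since u1, u2 are independent, (I_2 - G) b = 0. With I_2 - G = [[1, -7], [-2, 14]] (singular, as its determinant is 0) a null vector is b = (-7, -1), so ker(I - K) = span{-7·u1 + (-1)·u2} = span{(3, -11, -1)}. For the adjoint, (I - K)^* = I - K^T = I - V U^T, and the same argument gives ker((I - K)^*) = {V a : (I_2 - G)^T a = 0}; (I_2 - G)^T = [[1, -2], [-7, 14]] has null vector a = (-2, -1), so ker((I - K)^*) = span{-2·v1 + (-1)·v2} = span{(1, -1, -1)}. (Both kernels are 1-dimensional, matching rank(I - K) = 2.) Therefore (I - K) x = y is solvable iff <y, (1, -1, -1)> = 0, i.e. iff y_1 - y_2 - y_3 = 0; when solvable the solution set is the line x_p + c·(3, -11, -1), c ∈ C.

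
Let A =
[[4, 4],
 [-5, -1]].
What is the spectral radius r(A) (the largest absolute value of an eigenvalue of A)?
r(A) = 4

The eigenvalues of A are the roots of its characteristic polynomial. With M = A (coefficients from the trace and determinant):
  p(λ) = det(λ I - M) = λ^2 - 3λ + 16.
For λ^2 - 3λ + 16 the discriminant is -55. It is negative, so the roots are the complex-conjugate pair λ = 3/2 ± (sqrt(55)/2) i ≈ 1.5 ± 3.7081i. For a conjugate pair the product of the roots equals the constant term, so |λ|^2 = 16 and |λ| = sqrt(16) = 4.
Thus the eigenvalues (to 4 decimals) are 1.5 ± 3.7081i (modulus 4). The spectral radius is the largest modulus: r(A) = 4. (Cross-check: r(A) ≤ ||A||_2 ≈ 7.2929; equality holds whenever A is normal, though it can also hold for some non-normal A.)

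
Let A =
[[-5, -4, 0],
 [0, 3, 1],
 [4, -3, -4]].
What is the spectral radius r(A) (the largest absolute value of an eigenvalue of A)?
r(A) ≈ 5.8335

The eigenvalues of A are the roots of its characteristic polynomial. With M = A (coefficients from the trace, the sum of principal 2x2 minors, and det A):
  p(λ) = det(λ I - M) = λ^3 + 6λ^2 - 4λ - 29.
No integer candidate from the rational root theorem (±divisors of 29) is a root, so the roots are irrational. The cubic discriminant is Δ = 15709 > 0, so there are three distinct real roots. p(-6) = -5 and p(-5) = 16 have opposite signs, so a root lies in (-6, -5); Newton's method refines it to λ ≈ -5.8335. p(-3) = 10 and p(-2) = -5 have opposite signs, so a root lies in (-3, -2); Newton's method refines it to λ ≈ -2.3144. p(2) = -5 and p(3) = 40 have opposite signs, so a root lies in (2, 3); Newton's method refines it to λ ≈ 2.1479. Check (Vieta): the three roots sum to -6, matching tr M = -6.
Thus the eigenvalues (to 4 decimals) are -5.8335 (modulus 5.8335); -2.3144 (modulus 2.3144); 2.1479 (modulus 2.1479). The spectral radius is the largest modulus: r(A) ≈ 5.8335. (Cross-check: r(A) ≤ ||A||_2 ≈ 7.0018; equality holds whenever A is normal, though it can also hold for some non-normal A.)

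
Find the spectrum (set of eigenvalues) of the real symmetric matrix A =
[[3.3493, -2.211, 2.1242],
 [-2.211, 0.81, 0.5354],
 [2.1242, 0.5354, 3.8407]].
sigma(A) ≈ {-1, 3, 6}

A is real symmetric, so its spectrum consists of real eigenvalues. Expanding the characteristic polynomial of the displayed matrix gives
  det(λ I - A) = p(λ) = λ^3 + (-8)λ^2 + (9)λ + (18).
Solving p(λ) = 0 yields eigenvalues ≈ -1, 3, 6. (A is shown rounded to 4 decimals, so these recover the underlying integer eigenvalues to within that precision.)
Verification: the trace of A = 8 equals the sum of eigenvalues 8, and det(A) ≈ -17.9999 matches the eigenvalue product -18.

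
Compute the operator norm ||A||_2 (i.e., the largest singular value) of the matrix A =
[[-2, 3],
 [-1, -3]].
||A||_2 = sqrt((23 + sqrt(205))/2) ≈ 4.3196 (= sqrt(largest eigenvalue of A^T A))

||A||_2 = sigma_max(A) = sqrt(lambda_max(A^T A)). Form the symmetric matrix M = A^T A =
[[5, -3],
 [-3, 18]].
Its characteristic polynomial (trace, determinant of M give the coefficients) is
  p(λ) = det(λ I - M) = λ^2 - 23λ + 81.
For λ^2 - 23λ + 81 the discriminant is 205. It is nonnegative but not a perfect square, so the roots are real and irrational: λ = (23 ± sqrt(205))/2 ≈ 18.6589, 4.3411.
So the eigenvalues of A^T A are ≈ 4.3411, 18.6589 (all ≥ 0, as they must be for A^T A). The largest is λ_max = (23 + sqrt(205))/2 ≈ 18.6589, hence ||A||_2 = sqrt(λ_max) = sqrt((23 + sqrt(205))/2) ≈ 4.3196.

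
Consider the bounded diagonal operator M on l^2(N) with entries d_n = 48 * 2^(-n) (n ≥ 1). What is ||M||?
||M|| = 24 (attained at n = 1)

For M diagonal, ||M|| = sup_n |d_n|. The sequence d_n = 48 * 2^(-n) is positive and strictly decreasing (ratio 2^(-1) < 1), so the supremum is d_1 = 48/2 = 24. Hence ||M|| = 24.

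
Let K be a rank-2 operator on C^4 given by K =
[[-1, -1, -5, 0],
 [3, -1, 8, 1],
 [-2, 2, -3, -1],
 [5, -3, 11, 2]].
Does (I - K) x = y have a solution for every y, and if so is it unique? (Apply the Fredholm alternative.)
(I - K) is invertible (det(I - K) = -8 ≠ 0), so for every y in C^4 the equation (I - K) x = y has a unique solution.

K has rank 2 and factors as K = U V^T = u1 v1^T + u2 v2^T with u1 = (1, -1, 0, -1), v1 = (1, -3, -2, 1), u2 = (-1, 2, -1, 3), v2 = (2, -2, 3, 1) (multiplying out reproduces the displayed K). The nonzero eigenvalues of U V^T coincide with those of the 2 x 2 matrix G = V^T U = [[v1·u1, v1·u2], [v2·u1, v2·u2]] = [[3, -2], [3, -6]], and by the Sylvester determinant identity det(I_4 - U V^T) = det(I_2 - V^T U) = det([[-2, 2], [-3, 7]]) = (-2)(7) - (2)(-3) = -8. (Direct check: I - K =
[[2, 1, 5, 0],
 [-3, 2, -8, -1],
 [2, -2, 4, 1],
 [-5, 3, -11, -1]]
has determinant -8.) The finite-dimensional Fredholm alternative says: either (I - K) is invertible, or ker(I - K) ≠ {0} and then range(I - K) = ker((I - K)^*)^⊥, with dim ker(I - K) = dim ker((I - K)^*). Since det(I - K) ≠ 0, 1 is not an eigenvalue of K and ker(I - K) = {0}, so we are in the first case: for every y there is a unique x = (I - K)^(-1) y. (Explicitly, by the Woodbury identity, (I - U V^T)^(-1) = I + U (I_2 - G)^(-1) V^T.)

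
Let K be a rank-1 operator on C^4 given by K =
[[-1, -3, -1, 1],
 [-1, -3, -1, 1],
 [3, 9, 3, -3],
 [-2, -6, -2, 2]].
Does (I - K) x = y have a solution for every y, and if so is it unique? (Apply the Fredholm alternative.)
(I - K) is singular (det(I - K) = 0, i.e. 1 ∈ sigma(K)). (I - K) x = y is solvable iff y ⊥ ker((I - K)^*) = span{(-1, -3, -1, 1)}, i.e. iff -y_1 - 3y_2 - y_3 + y_4 = 0. When solvable, the solutions are x = y + c·(1, 1, -3, 2), c arbitrary (ker(I - K) = span{(1, 1, -3, 2)}, dimension 1).

K has rank 1, so it is an outer product K = u v^T: every row of K is a multiple of one row vector. Reading off the entries, u = (1, 1, -3, 2) and v = (-1, -3, -1, 1) (row i of K equals u_i·v^T). A rank-one matrix u v^T satisfies K u = u (v·u) and kills the (3)-dimensional subspace v^⊥, so its characteristic polynomial is lambda^3 (lambda - v·u) with v·u = tr K = 1. Hence the eigenvalues of I - K are 1 (multiplicity 3) and 1 - (1) = 0, so det(I - K) = 0. (Direct check: I - K =
[[2, 3, 1, -1],
 [1, 4, 1, -1],
 [-3, -9, -2, 3],
 [2, 6, 2, -1]]
has determinant 0.) So 1 is an eigenvalue of K and (I - K) is not invertible. The finite-dimensional Fredholm alternative says: either (I - K) is invertible, or ker(I - K) ≠ {0} and then range(I - K) = ker((I - K)^*)^⊥, with dim ker(I - K) = dim ker((I - K)^*). We are in the second case, so we need both kernels. Kernel of I - K: (I - K) u = u - u (v·u) = u - u = 0, so ker(I - K) = span{u} = span{(1, 1, -3, 2)} (it is exactly 1-dimensional because rank(I - K) = 3). Kernel of the adjoint: K is real, so (I - K)^* = I - K^T = I - v u^T, and (I - v u^T) v = v - v (u·v) = 0; hence ker((I - K)^*) = span{v} = span{(-1, -3, -1, 1)}. Therefore (I - K) x = y is solvable iff <y, v> = 0, i.e. iff -y_1 - 3y_2 - y_3 + y_4 = 0. When this holds, K y = u (v·y) = 0, so (I - K) y = y and x = y is a particular solution; the full solution set is the line x = y + c·u = y + c·(1, 1, -3, 2), c ∈ C.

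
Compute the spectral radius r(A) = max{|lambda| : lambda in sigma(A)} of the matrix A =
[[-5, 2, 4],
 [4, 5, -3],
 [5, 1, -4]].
r(A) ≈ 9.3266

The eigenvalues of A are the roots of its characteristic polynomial. With M = A (coefficients from the trace, the sum of principal 2x2 minors, and det A):
  p(λ) = det(λ I - M) = λ^3 + 4λ^2 - 50λ - 3.
No integer candidate from the rational root theorem (±divisors of 3) is a root, so the roots are irrational. The cubic discriminant is Δ = 551325 > 0, so there are three distinct real roots. p(-10) = -103 and p(-9) = 42 have opposite signs, so a root lies in (-10, -9); Newton's method refines it to λ ≈ -9.3266. p(-1) = 50 and p(0) = -3 have opposite signs, so a root lies in (-1, 0); Newton's method refines it to λ ≈ -0.0597. p(5) = -28 and p(6) = 57 have opposite signs, so a root lies in (5, 6); Newton's method refines it to λ ≈ 5.3863. Check (Vieta): the three roots sum to -4, matching tr M = -4.
Thus the eigenvalues (to 4 decimals) are -9.3266 (modulus 9.3266); -0.0597 (modulus 0.0597); 5.3863 (modulus 5.3863). The spectral radius is the largest modulus: r(A) ≈ 9.3266. (Cross-check: r(A) ≤ ||A||_2 ≈ 10.5468; equality holds whenever A is normal, though it can also hold for some non-normal A.)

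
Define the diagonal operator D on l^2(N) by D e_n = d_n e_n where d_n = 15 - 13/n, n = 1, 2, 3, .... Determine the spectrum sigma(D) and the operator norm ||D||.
sigma(D) = {15 - 13/n : n ≥ 1} ∪ {15}; ||D|| = 15

A bounded diagonal operator on l^2 with diagonal entries d_n has spectrum equal to the closure of {d_n : n ≥ 1}: every d_n is an eigenvalue (with eigenvector e_n), so {d_n} ⊂ sigma(D); the spectrum is closed, so its closure is too; and for lambda not in the closure, (D - lambda I) has bounded inverse (the diagonal entries 1/(d_n - lambda) are bounded). For our sequence d_n = 15 - 13/n, n = 1, 2, 3, ...:
  - {d_n} = {15 - 13/n : n ≥ 1}; the only limit point is 15
  - closure = {15 - 13/n : n ≥ 1} ∪ {15}
For the norm: a diagonal operator has ||D|| = sup_n |d_n|. Here d_n = 15 - 13/n increases monotonically from d_1 = 2 toward 15, with all terms in [2, 15); so sup_n |d_n| = 15 (the supremum is the limit, not attained). So ||D|| = 15.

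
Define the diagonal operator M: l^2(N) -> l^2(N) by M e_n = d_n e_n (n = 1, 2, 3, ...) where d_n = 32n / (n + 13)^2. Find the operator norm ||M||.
||M|| = 8/13 (attained at n = 13)

For M diagonal, ||M|| = sup_n |d_n|. Treat f(x) = 32x / (x + 13)^2 for real x > 0. By the quotient rule, f'(x) = 32(13 - x)/(x + 13)^3, which is positive for x < 13 and negative for x > 13. So f has a unique maximum at x = 13, and since 13 is a positive integer, the supremum over n ≥ 1 is attained at n = 13: d_13 = 32·13/(13 + 13)^2 = 32·13/676 = 8/13. Hence ||M|| = 8/13.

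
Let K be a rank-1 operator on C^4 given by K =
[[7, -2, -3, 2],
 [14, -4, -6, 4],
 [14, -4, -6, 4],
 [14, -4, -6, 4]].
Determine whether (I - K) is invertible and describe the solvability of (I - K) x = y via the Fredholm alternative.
(I - K) is singular (det(I - K) = 0, i.e. 1 ∈ sigma(K)). (I - K) x = y is solvable iff y ⊥ ker((I - K)^*) = span{(7, -2, -3, 2)}, i.e. iff 7y_1 - 2y_2 - 3y_3 + 2y_4 = 0. When solvable, the solutions are x = y + c·(1, 2, 2, 2), c arbitrary (ker(I - K) = span{(1, 2, 2, 2)}, dimension 1).

K has rank 1, so it is an outer product K = u v^T: every row of K is a multiple of one row vector. Reading off the entries, u = (1, 2, 2, 2) and v = (7, -2, -3, 2) (row i of K equals u_i·v^T). A rank-one matrix u v^T satisfies K u = u (v·u) and kills the (3)-dimensional subspace v^⊥, so its characteristic polynomial is lambda^3 (lambda - v·u) with v·u = tr K = 1. Hence the eigenvalues of I - K are 1 (multiplicity 3) and 1 - (1) = 0, so det(I - K) = 0. (Direct check: I - K =
[[-6, 2, 3, -2],
 [-14, 5, 6, -4],
 [-14, 4, 7, -4],
 [-14, 4, 6, -3]]
has determinant 0.) So 1 is an eigenvalue of K and (I - K) is not invertible. The finite-dimensional Fredholm alternative says: either (I - K) is invertible, or ker(I - K) ≠ {0} and then range(I - K) = ker((I - K)^*)^⊥, with dim ker(I - K) = dim ker((I - K)^*). We are in the second case, so we need both kernels. Kernel of I - K: (I - K) u = u - u (v·u) = u - u = 0, so ker(I - K) = span{u} = span{(1, 2, 2, 2)} (it is exactly 1-dimensional because rank(I - K) = 3). Kernel of the adjoint: K is real, so (I - K)^* = I - K^T = I - v u^T, and (I - v u^T) v = v - v (u·v) = 0; hence ker((I - K)^*) = span{v} = span{(7, -2, -3, 2)}. Therefore (I - K) x = y is solvable iff <y, v> = 0, i.e. iff 7y_1 - 2y_2 - 3y_3 + 2y_4 = 0. When this holds, K y = u (v·y) = 0, so (I - K) y = y and x = y is a particular solution; the full solution set is the line x = y + c·u = y + c·(1, 2, 2, 2), c ∈ C.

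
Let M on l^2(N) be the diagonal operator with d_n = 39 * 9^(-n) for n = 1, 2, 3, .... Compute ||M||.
||M|| = 13/3 (attained at n = 1)

For M diagonal, ||M|| = sup_n |d_n|. The sequence d_n = 39 * 9^(-n) is positive and strictly decreasing (ratio 9^(-1) < 1), so the supremum is d_1 = 39/9 = 13/3. Hence ||M|| = 13/3.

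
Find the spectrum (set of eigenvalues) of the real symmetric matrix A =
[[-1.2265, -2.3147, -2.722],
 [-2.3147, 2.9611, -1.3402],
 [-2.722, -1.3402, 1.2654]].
sigma(A) ≈ {-4, 3, 4}

A is real symmetric, so its spectrum consists of real eigenvalues. Expanding the characteristic polynomial of the displayed matrix gives
  det(λ I - A) = p(λ) = λ^3 + (-3)λ^2 + (-16)λ + (48).
Solving p(λ) = 0 yields eigenvalues ≈ -4, 3, 4. (A is shown rounded to 4 decimals, so these recover the underlying integer eigenvalues to within that precision.)
Verification: the trace of A = 3 equals the sum of eigenvalues 3, and det(A) ≈ -48.0003 matches the eigenvalue product -48.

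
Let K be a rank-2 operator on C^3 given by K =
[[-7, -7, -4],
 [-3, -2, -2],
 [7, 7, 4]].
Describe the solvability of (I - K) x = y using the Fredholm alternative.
(I - K) is invertible (det(I - K) = 5 ≠ 0), so for every y in C^3 the equation (I - K) x = y has a unique solution.

K has rank 2 and factors as K = U V^T = u1 v1^T + u2 v2^T with u1 = (-2, -1, 2), v1 = (3, 2, 2), u2 = (-1, 0, 1), v2 = (1, 3, 0) (multiplying out reproduces the displayed K). The nonzero eigenvalues of U V^T coincide with those of the 2 x 2 matrix G = V^T U = [[v1·u1, v1·u2], [v2·u1, v2·u2]] = [[-4, -1], [-5, -1]], and by the Sylvester determinant identity det(I_3 - U V^T) = det(I_2 - V^T U) = det([[5, 1], [5, 2]]) = (5)(2) - (1)(5) = 5. (Direct check: I - K =
[[8, 7, 4],
 [3, 3, 2],
 [-7, -7, -3]]
has determinant 5.) The finite-dimensional Fredholm alternative says: either (I - K) is invertible, or ker(I - K) ≠ {0} and then range(I - K) = ker((I - K)^*)^⊥, with dim ker(I - K) = dim ker((I - K)^*). Since det(I - K) ≠ 0, 1 is not an eigenvalue of K and ker(I - K) = {0}, so we are in the first case: for every y there is a unique x = (I - K)^(-1) y. (Explicitly, by the Woodbury identity, (I - U V^T)^(-1) = I + U (I_2 - G)^(-1) V^T.)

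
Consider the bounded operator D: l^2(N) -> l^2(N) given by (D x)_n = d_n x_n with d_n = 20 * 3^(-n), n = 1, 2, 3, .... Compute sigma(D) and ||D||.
sigma(D) = {20 * 3^(-n) : n ≥ 1} ∪ {0}; ||D|| = 20/3

A bounded diagonal operator on l^2 with diagonal entries d_n has spectrum equal to the closure of {d_n : n ≥ 1}: every d_n is an eigenvalue (with eigenvector e_n), so {d_n} ⊂ sigma(D); the spectrum is closed, so its closure is too; and for lambda not in the closure, (D - lambda I) has bounded inverse (the diagonal entries 1/(d_n - lambda) are bounded). For our sequence d_n = 20 * 3^(-n), n = 1, 2, 3, ...:
  - {d_n} = {20 * 3^(-n) : n ≥ 1}; the only limit point is 0
  - closure = {20 * 3^(-n) : n ≥ 1} ∪ {0}
For the norm: a diagonal operator has ||D|| = sup_n |d_n|. Here d_n = 20 * 3^(-n) is positive and decreasing, so sup_n |d_n| = d_1 = 20/3. So ||D|| = 20/3.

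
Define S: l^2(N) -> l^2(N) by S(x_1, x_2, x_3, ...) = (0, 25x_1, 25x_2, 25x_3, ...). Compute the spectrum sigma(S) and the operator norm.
sigma(S) = closed disk {z in C : |z| ≤ 25}; ||S|| = 25

Note S = 25·U where U is the unit right shift (U x)_k = x_{k-1} (with x_0 := 0); so ||S|| = 25||U|| and sigma(S) = 25·sigma(U). ||S x||^2 = sum_{k≥1} |25x_k|^2 = 625||x||^2, so ||S|| = 25 and sigma(S) ⊂ {|z| ≤ 25}. For any |lambda| < 25, the equation (S - lambda I) x = 0 forces x_1 = 0, then 25x_k = lambda x_{k+1} ⇒ x = 0, so S has no eigenvalues. But (S - lambda I) is not surjective for |lambda| < 25: solving (S - lambda I) x = e_1 would require x_n proportional to (lambda/25)^(-n), which is not in l^2. So every |lambda| < 25 lies in the residual spectrum. The boundary |lambda| = 25 is in the approximate point spectrum (the spectrum is closed). Hence sigma(S) is the closed disk of radius 25.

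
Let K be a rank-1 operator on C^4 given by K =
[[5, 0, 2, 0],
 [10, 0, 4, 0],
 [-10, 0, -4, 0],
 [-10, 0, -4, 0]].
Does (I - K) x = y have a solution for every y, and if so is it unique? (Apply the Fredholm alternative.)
(I - K) is singular (det(I - K) = 0, i.e. 1 ∈ sigma(K)). (I - K) x = y is solvable iff y ⊥ ker((I - K)^*) = span{(5, 0, 2, 0)}, i.e. iff 5y_1 + 2y_3 = 0. When solvable, the solutions are x = y + c·(1, 2, -2, -2), c arbitrary (ker(I - K) = span{(1, 2, -2, -2)}, dimension 1).

K has rank 1, so it is an outer product K = u v^T: every row of K is a multiple of one row vector. Reading off the entries, u = (1, 2, -2, -2) and v = (5, 0, 2, 0) (row i of K equals u_i·v^T). A rank-one matrix u v^T satisfies K u = u (v·u) and kills the (3)-dimensional subspace v^⊥, so its characteristic polynomial is lambda^3 (lambda - v·u) with v·u = tr K = 1. Hence the eigenvalues of I - K are 1 (multiplicity 3) and 1 - (1) = 0, so det(I - K) = 0. (Direct check: I - K =
[[-4, 0, -2, 0],
 [-10, 1, -4, 0],
 [10, 0, 5, 0],
 [10, 0, 4, 1]]
has determinant 0.) So 1 is an eigenvalue of K and (I - K) is not invertible. The finite-dimensional Fredholm alternative says: either (I - K) is invertible, or ker(I - K) ≠ {0} and then range(I - K) = ker((I - K)^*)^⊥, with dim ker(I - K) = dim ker((I - K)^*). We are in the second case, so we need both kernels. Kernel of I - K: (I - K) u = u - u (v·u) = u - u = 0, so ker(I - K) = span{u} = span{(1, 2, -2, -2)} (it is exactly 1-dimensional because rank(I - K) = 3). Kernel of the adjoint: K is real, so (I - K)^* = I - K^T = I - v u^T, and (I - v u^T) v = v - v (u·v) = 0; hence ker((I - K)^*) = span{v} = span{(5, 0, 2, 0)}. Therefore (I - K) x = y is solvable iff <y, v> = 0, i.e. iff 5y_1 + 2y_3 = 0. When this holds, K y = u (v·y) = 0, so (I - K) y = y and x = y is a particular solution; the full solution set is the line x = y + c·u = y + c·(1, 2, -2, -2), c ∈ C.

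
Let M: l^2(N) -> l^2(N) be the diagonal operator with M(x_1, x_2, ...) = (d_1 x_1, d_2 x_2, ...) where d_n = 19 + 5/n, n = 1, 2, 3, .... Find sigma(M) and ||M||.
sigma(M) = {19 + 5/n : n ≥ 1} ∪ {19}; ||M|| = 24

A bounded diagonal operator on l^2 with diagonal entries d_n has spectrum equal to the closure of {d_n : n ≥ 1}: every d_n is an eigenvalue (with eigenvector e_n), so {d_n} ⊂ sigma(M); the spectrum is closed, so its closure is too; and for lambda not in the closure, (M - lambda I) has bounded inverse (the diagonal entries 1/(d_n - lambda) are bounded). For our sequence d_n = 19 + 5/n, n = 1, 2, 3, ...:
  - {d_n} = {19 + 5/n : n ≥ 1}; the only limit point is 19
  - closure = {19 + 5/n : n ≥ 1} ∪ {19}
For the norm: a diagonal operator has ||M|| = sup_n |d_n|. Here d_n = 19 + 5/n is positive and decreasing, so sup_n |d_n| = d_1 = 19 + 5 = 24. So ||M|| = 24.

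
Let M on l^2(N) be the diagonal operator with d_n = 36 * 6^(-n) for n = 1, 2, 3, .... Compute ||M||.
||M|| = 6 (attained at n = 1)

For M diagonal, ||M|| = sup_n |d_n|. The sequence d_n = 36 * 6^(-n) is positive and strictly decreasing (ratio 6^(-1) < 1), so the supremum is d_1 = 36/6 = 6. Hence ||M|| = 6.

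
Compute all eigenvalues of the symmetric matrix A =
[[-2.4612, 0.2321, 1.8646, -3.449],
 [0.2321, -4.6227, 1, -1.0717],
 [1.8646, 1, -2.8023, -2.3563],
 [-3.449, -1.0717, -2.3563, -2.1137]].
sigma(A) ≈ {-6, -5, -4, 3}

A is real symmetric, so its spectrum consists of real eigenvalues. Expanding the characteristic polynomial of the displayed matrix gives
  det(λ I - A) = p(λ) = λ^4 + (12)λ^3 + (28.9986)λ^2 + (-102.0063)λ + (-360.008).
Solving p(λ) = 0 yields eigenvalues ≈ -6, -5, -4, 3. (A is shown rounded to 4 decimals, so these recover the underlying integer eigenvalues to within that precision.)
Verification: the trace of A = -12 equals the sum of eigenvalues -12, and det(A) ≈ -360.0080 matches the eigenvalue product -360.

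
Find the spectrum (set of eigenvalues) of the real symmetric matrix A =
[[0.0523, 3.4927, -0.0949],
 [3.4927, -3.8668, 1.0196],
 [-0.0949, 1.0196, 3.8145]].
sigma(A) ≈ {-6, 2, 4}

A is real symmetric, so its spectrum consists of real eigenvalues. Expanding the characteristic polynomial of the displayed matrix gives
  det(λ I - A) = p(λ) = λ^3 + (0)λ^2 + (-28)λ + (48).
Solving p(λ) = 0 yields eigenvalues ≈ -6, 2, 4. (A is shown rounded to 4 decimals, so these recover the underlying integer eigenvalues to within that precision.)
Verification: the trace of A = 0 equals the sum of eigenvalues 0, and det(A) ≈ -47.9998 matches the eigenvalue product -48.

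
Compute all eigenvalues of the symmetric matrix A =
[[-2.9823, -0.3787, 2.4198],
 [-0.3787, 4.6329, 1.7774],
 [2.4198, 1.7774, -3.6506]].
sigma(A) ≈ {-6, -1, 5}

A is real symmetric, so its spectrum consists of real eigenvalues. Expanding the characteristic polynomial of the displayed matrix gives
  det(λ I - A) = p(λ) = λ^3 + (2)λ^2 + (-29)λ + (-30).
Solving p(λ) = 0 yields eigenvalues ≈ -6, -1, 5. (A is shown rounded to 4 decimals, so these recover the underlying integer eigenvalues to within that precision.)
Verification: the trace of A = -2 equals the sum of eigenvalues -2, and det(A) ≈ 29.9991 matches the eigenvalue product 30.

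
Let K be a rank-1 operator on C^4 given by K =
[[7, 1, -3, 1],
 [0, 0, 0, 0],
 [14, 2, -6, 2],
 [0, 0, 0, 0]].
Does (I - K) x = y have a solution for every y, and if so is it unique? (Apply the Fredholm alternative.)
(I - K) is singular (det(I - K) = 0, i.e. 1 ∈ sigma(K)). (I - K) x = y is solvable iff y ⊥ ker((I - K)^*) = span{(7, 1, -3, 1)}, i.e. iff 7y_1 + y_2 - 3y_3 + y_4 = 0. When solvable, the solutions are x = y + c·(1, 0, 2, 0), c arbitrary (ker(I - K) = span{(1, 0, 2, 0)}, dimension 1).

K has rank 1, so it is an outer product K = u v^T: every row of K is a multiple of one row vector. Reading off the entries, u = (1, 0, 2, 0) and v = (7, 1, -3, 1) (row i of K equals u_i·v^T). A rank-one matrix u v^T satisfies K u = u (v·u) and kills the (3)-dimensional subspace v^⊥, so its characteristic polynomial is lambda^3 (lambda - v·u) with v·u = tr K = 1. Hence the eigenvalues of I - K are 1 (multiplicity 3) and 1 - (1) = 0, so det(I - K) = 0. (Direct check: I - K =
[[-6, -1, 3, -1],
 [0, 1, 0, 0],
 [-14, -2, 7, -2],
 [0, 0, 0, 1]]
has determinant 0.) So 1 is an eigenvalue of K and (I - K) is not invertible. The finite-dimensional Fredholm alternative says: either (I - K) is invertible, or ker(I - K) ≠ {0} and then range(I - K) = ker((I - K)^*)^⊥, with dim ker(I - K) = dim ker((I - K)^*). We are in the second case, so we need both kernels. Kernel of I - K: (I - K) u = u - u (v·u) = u - u = 0, so ker(I - K) = span{u} = span{(1, 0, 2, 0)} (it is exactly 1-dimensional because rank(I - K) = 3). Kernel of the adjoint: K is real, so (I - K)^* = I - K^T = I - v u^T, and (I - v u^T) v = v - v (u·v) = 0; hence ker((I - K)^*) = span{v} = span{(7, 1, -3, 1)}. Therefore (I - K) x = y is solvable iff <y, v> = 0, i.e. iff 7y_1 + y_2 - 3y_3 + y_4 = 0. When this holds, K y = u (v·y) = 0, so (I - K) y = y and x = y is a particular solution; the full solution set is the line x = y + c·u = y + c·(1, 0, 2, 0), c ∈ C.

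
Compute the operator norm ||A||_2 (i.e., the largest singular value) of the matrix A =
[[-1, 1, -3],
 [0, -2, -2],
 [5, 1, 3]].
||A||_2 = sqrt((48 + sqrt(1440))/2) ≈ 6.5554 (= sqrt(largest eigenvalue of A^T A))

||A||_2 = sigma_max(A) = sqrt(lambda_max(A^T A)). Form the symmetric matrix M = A^T A =
[[26, 4, 18],
 [4, 6, 4],
 [18, 4, 22]].
Its characteristic polynomial (trace, sum of principal 2x2 minors, determinant of M give the coefficients) is
  p(λ) = det(λ I - M) = λ^3 - 54λ^2 + 504λ - 1296.
By the rational root theorem any rational root is an integer divisor of 1296. Testing λ = 6: p(6) = 216 - 1944 + 3024 - 1296 = 0, so λ = 6 is a root. Dividing out (λ - 6) leaves p(λ) = (λ - 6)(λ^2 - 48λ + 216). For λ^2 - 48λ + 216 the discriminant is 1440. It is nonnegative but not a perfect square, so the roots are real and irrational: λ = (48 ± sqrt(1440))/2 ≈ 42.9737, 5.0263.
So the eigenvalues of A^T A are ≈ 5.0263, 6, 42.9737 (all ≥ 0, as they must be for A^T A). The largest is λ_max = (48 + sqrt(1440))/2 ≈ 42.9737, hence ||A||_2 = sqrt(λ_max) = sqrt((48 + sqrt(1440))/2) ≈ 6.5554.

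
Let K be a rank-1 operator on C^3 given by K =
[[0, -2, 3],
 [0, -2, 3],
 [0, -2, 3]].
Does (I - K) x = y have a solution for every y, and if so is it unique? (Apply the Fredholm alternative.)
(I - K) is singular (det(I - K) = 0, i.e. 1 ∈ sigma(K)). (I - K) x = y is solvable iff y ⊥ ker((I - K)^*) = span{(0, -2, 3)}, i.e. iff -2y_2 + 3y_3 = 0. When solvable, the solutions are x = y + c·(1, 1, 1), c arbitrary (ker(I - K) = span{(1, 1, 1)}, dimension 1).

K has rank 1, so it is an outer product K = u v^T: every row of K is a multiple of one row vector. Reading off the entries, u = (1, 1, 1) and v = (0, -2, 3) (row i of K equals u_i·v^T). A rank-one matrix u v^T satisfies K u = u (v·u) and kills the (2)-dimensional subspace v^⊥, so its characteristic polynomial is lambda^2 (lambda - v·u) with v·u = tr K = 1. Hence the eigenvalues of I - K are 1 (multiplicity 2) and 1 - (1) = 0, so det(I - K) = 0. (Direct check: I - K =
[[1, 2, -3],
 [0, 3, -3],
 [0, 2, -2]]
has determinant 0.) So 1 is an eigenvalue of K and (I - K) is not invertible. The finite-dimensional Fredholm alternative says: either (I - K) is invertible, or ker(I - K) ≠ {0} and then range(I - K) = ker((I - K)^*)^⊥, with dim ker(I - K) = dim ker((I - K)^*). We are in the second case, so we need both kernels. Kernel of I - K: (I - K) u = u - u (v·u) = u - u = 0, so ker(I - K) = span{u} = span{(1, 1, 1)} (it is exactly 1-dimensional because rank(I - K) = 2). Kernel of the adjoint: K is real, so (I - K)^* = I - K^T = I - v u^T, and (I - v u^T) v = v - v (u·v) = 0; hence ker((I - K)^*) = span{v} = span{(0, -2, 3)}. Therefore (I - K) x = y is solvable iff <y, v> = 0, i.e. iff -2y_2 + 3y_3 = 0. When this holds, K y = u (v·y) = 0, so (I - K) y = y and x = y is a particular solution; the full solution set is the line x = y + c·u = y + c·(1, 1, 1), c ∈ C.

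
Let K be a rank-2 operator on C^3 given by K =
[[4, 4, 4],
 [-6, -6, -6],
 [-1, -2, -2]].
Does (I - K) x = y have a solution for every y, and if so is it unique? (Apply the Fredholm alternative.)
(I - K) is invertible (det(I - K) = 1 ≠ 0), so for every y in C^3 the equation (I - K) x = y has a unique solution.

K has rank 2 and factors as K = U V^T = u1 v1^T + u2 v2^T with u1 = (2, -3, -2), v1 = (2, 2, 2), u2 = (0, 0, 1), v2 = (3, 2, 2) (multiplying out reproduces the displayed K). The nonzero eigenvalues of U V^T coincide with those of the 2 x 2 matrix G = V^T U = [[v1·u1, v1·u2], [v2·u1, v2·u2]] = [[-6, 2], [-4, 2]], and by the Sylvester determinant identity det(I_3 - U V^T) = det(I_2 - V^T U) = det([[7, -2], [4, -1]]) = (7)(-1) - (-2)(4) = 1. (Direct check: I - K =
[[-3, -4, -4],
 [6, 7, 6],
 [1, 2, 3]]
has determinant 1.) The finite-dimensional Fredholm alternative says: either (I - K) is invertible, or ker(I - K) ≠ {0} and then range(I - K) = ker((I - K)^*)^⊥, with dim ker(I - K) = dim ker((I - K)^*). Since det(I - K) ≠ 0, 1 is not an eigenvalue of K and ker(I - K) = {0}, so we are in the first case: for every y there is a unique x = (I - K)^(-1) y. (Explicitly, by the Woodbury identity, (I - U V^T)^(-1) = I + U (I_2 - G)^(-1) V^T.)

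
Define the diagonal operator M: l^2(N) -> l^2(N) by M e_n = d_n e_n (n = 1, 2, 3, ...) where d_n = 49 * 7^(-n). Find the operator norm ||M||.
||M|| = 7 (attained at n = 1)

For M diagonal, ||M|| = sup_n |d_n|. The sequence d_n = 49 * 7^(-n) is positive and strictly decreasing (ratio 7^(-1) < 1), so the supremum is d_1 = 49/7 = 7. Hence ||M|| = 7.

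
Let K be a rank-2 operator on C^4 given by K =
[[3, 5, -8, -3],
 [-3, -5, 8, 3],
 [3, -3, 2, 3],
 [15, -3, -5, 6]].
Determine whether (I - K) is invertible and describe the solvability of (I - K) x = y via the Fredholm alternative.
(I - K) is invertible (det(I - K) = 108 ≠ 0), so for every y in C^4 the equation (I - K) x = y has a unique solution.

K has rank 2 and factors as K = U V^T = u1 v1^T + u2 v2^T with u1 = (-1, 1, 1, 2), v1 = (3, -3, 2, 3), u2 = (-2, 2, 0, -3), v2 = (-3, -1, 3, 0) (multiplying out reproduces the displayed K). The nonzero eigenvalues of U V^T coincide with those of the 2 x 2 matrix G = V^T U = [[v1·u1, v1·u2], [v2·u1, v2·u2]] = [[2, -21], [5, 4]], and by the Sylvester determinant identity det(I_4 - U V^T) = det(I_2 - V^T U) = det([[-1, 21], [-5, -3]]) = (-1)(-3) - (21)(-5) = 108. (Direct check: I - K =
[[-2, -5, 8, 3],
 [3, 6, -8, -3],
 [-3, 3, -1, -3],
 [-15, 3, 5, -5]]
has determinant 108.) The finite-dimensional Fredholm alternative says: either (I - K) is invertible, or ker(I - K) ≠ {0} and then range(I - K) = ker((I - K)^*)^⊥, with dim ker(I - K) = dim ker((I - K)^*). Since det(I - K) ≠ 0, 1 is not an eigenvalue of K and ker(I - K) = {0}, so we are in the first case: for every y there is a unique x = (I - K)^(-1) y. (Explicitly, by the Woodbury identity, (I - U V^T)^(-1) = I + U (I_2 - G)^(-1) V^T.)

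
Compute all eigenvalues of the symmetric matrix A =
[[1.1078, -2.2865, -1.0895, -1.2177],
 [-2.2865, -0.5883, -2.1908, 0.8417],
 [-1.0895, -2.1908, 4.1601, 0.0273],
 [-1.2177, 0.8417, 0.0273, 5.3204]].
sigma(A) ≈ {-3, 2, 5, 6}

A is real symmetric, so its spectrum consists of real eigenvalues. Expanding the characteristic polynomial of the displayed matrix gives
  det(λ I - A) = p(λ) = λ^4 + (-10)λ^3 + (13)λ^2 + (96)λ + (-180.0044).
Solving p(λ) = 0 yields eigenvalues ≈ -3, 2, 5, 6. (A is shown rounded to 4 decimals, so these recover the underlying integer eigenvalues to within that precision.)
Verification: the trace of A = 10 equals the sum of eigenvalues 10, and det(A) ≈ -180.0044 matches the eigenvalue product -180.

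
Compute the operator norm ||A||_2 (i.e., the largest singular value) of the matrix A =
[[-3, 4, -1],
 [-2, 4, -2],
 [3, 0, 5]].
||A||_2 = 8 (= sqrt(largest eigenvalue of A^T A))

||A||_2 = sigma_max(A) = sqrt(lambda_max(A^T A)). Form the symmetric matrix M = A^T A =
[[22, -20, 22],
 [-20, 32, -12],
 [22, -12, 30]].
Its characteristic polynomial (trace, sum of principal 2x2 minors, determinant of M give the coefficients) is
  p(λ) = det(λ I - M) = λ^3 - 84λ^2 + 1296λ - 1024.
By the rational root theorem any rational root is an integer divisor of 1024. Testing λ = 64: p(64) = 262144 - 344064 + 82944 - 1024 = 0, so λ = 64 is a root. Dividing out (λ - 64) leaves p(λ) = (λ - 64)(λ^2 - 20λ + 16). For λ^2 - 20λ + 16 the discriminant is 336. It is nonnegative but not a perfect square, so the roots are real and irrational: λ = (20 ± sqrt(336))/2 ≈ 19.1652, 0.8348.
So the eigenvalues of A^T A are ≈ 0.8348, 19.1652, 64 (all ≥ 0, as they must be for A^T A). The largest is λ_max = 64, hence ||A||_2 = sqrt(λ_max) = 8.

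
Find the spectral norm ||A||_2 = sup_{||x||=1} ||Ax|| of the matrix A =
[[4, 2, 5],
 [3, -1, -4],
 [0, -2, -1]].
||A||_2 ≈ 7.1918 (= sqrt(largest eigenvalue of A^T A))

||A||_2 = sigma_max(A) = sqrt(lambda_max(A^T A)). Form the symmetric matrix M = A^T A =
[[25, 5, 8],
 [5, 9, 16],
 [8, 16, 42]].
Its characteristic polynomial (trace, sum of principal 2x2 minors, determinant of M give the coefficients) is
  p(λ) = det(λ I - M) = λ^3 - 76λ^2 + 1308λ - 2704.
No integer candidate from the rational root theorem (±divisors of 2704) is a root, so the roots are irrational. The cubic discriminant is Δ = 823718144 > 0, so there are three distinct real roots. p(2) = -384 and p(3) = 563 have opposite signs, so a root lies in (2, 3); Newton's method refines it to λ ≈ 2.3883. p(21) = 509 and p(22) = -64 have opposite signs, so a root lies in (21, 22); Newton's method refines it to λ ≈ 21.8902. p(51) = -1021 and p(52) = 416 have opposite signs, so a root lies in (51, 52); Newton's method refines it to λ ≈ 51.7215. Check (Vieta): the three roots sum to 76, matching tr M = 76.
So the eigenvalues of A^T A are ≈ 2.3883, 21.8902, 51.7215 (all ≥ 0, as they must be for A^T A). The largest is λ_max ≈ 51.7215, hence ||A||_2 = sqrt(λ_max) ≈ 7.1918.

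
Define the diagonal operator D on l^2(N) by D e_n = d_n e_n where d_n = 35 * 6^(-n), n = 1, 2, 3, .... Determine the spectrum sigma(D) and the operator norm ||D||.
sigma(D) = {35 * 6^(-n) : n ≥ 1} ∪ {0}; ||D|| = 35/6

A bounded diagonal operator on l^2 with diagonal entries d_n has spectrum equal to the closure of {d_n : n ≥ 1}: every d_n is an eigenvalue (with eigenvector e_n), so {d_n} ⊂ sigma(D); the spectrum is closed, so its closure is too; and for lambda not in the closure, (D - lambda I) has bounded inverse (the diagonal entries 1/(d_n - lambda) are bounded). For our sequence d_n = 35 * 6^(-n), n = 1, 2, 3, ...:
  - {d_n} = {35 * 6^(-n) : n ≥ 1}; the only limit point is 0
  - closure = {35 * 6^(-n) : n ≥ 1} ∪ {0}
For the norm: a diagonal operator has ||D|| = sup_n |d_n|. Here d_n = 35 * 6^(-n) is positive and decreasing, so sup_n |d_n| = d_1 = 35/6. So ||D|| = 35/6.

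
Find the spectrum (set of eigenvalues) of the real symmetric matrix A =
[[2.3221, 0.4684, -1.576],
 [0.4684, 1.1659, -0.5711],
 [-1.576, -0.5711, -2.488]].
sigma(A) ≈ {-3, 1, 3}

A is real symmetric, so its spectrum consists of real eigenvalues. Expanding the characteristic polynomial of the displayed matrix gives
  det(λ I - A) = p(λ) = λ^3 + (-1)λ^2 + (-9)λ + (9).
Solving p(λ) = 0 yields eigenvalues ≈ -3, 1, 3. (A is shown rounded to 4 decimals, so these recover the underlying integer eigenvalues to within that precision.)
Verification: the trace of A = 1 equals the sum of eigenvalues 1, and det(A) ≈ -9.0000 matches the eigenvalue product -9.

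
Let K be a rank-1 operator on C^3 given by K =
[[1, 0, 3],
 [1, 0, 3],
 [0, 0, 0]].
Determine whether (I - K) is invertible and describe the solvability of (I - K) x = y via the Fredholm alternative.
(I - K) is singular (det(I - K) = 0, i.e. 1 ∈ sigma(K)). (I - K) x = y is solvable iff y ⊥ ker((I - K)^*) = span{(1, 0, 3)}, i.e. iff y_1 + 3y_3 = 0. When solvable, the solutions are x = y + c·(1, 1, 0), c arbitrary (ker(I - K) = span{(1, 1, 0)}, dimension 1).

K has rank 1, so it is an outer product K = u v^T: every row of K is a multiple of one row vector. Reading off the entries, u = (1, 1, 0) and v = (1, 0, 3) (row i of K equals u_i·v^T). A rank-one matrix u v^T satisfies K u = u (v·u) and kills the (2)-dimensional subspace v^⊥, so its characteristic polynomial is lambda^2 (lambda - v·u) with v·u = tr K = 1. Hence the eigenvalues of I - K are 1 (multiplicity 2) and 1 - (1) = 0, so det(I - K) = 0. (Direct check: I - K =
[[0, 0, -3],
 [-1, 1, -3],
 [0, 0, 1]]
has determinant 0.) So 1 is an eigenvalue of K and (I - K) is not invertible. The finite-dimensional Fredholm alternative says: either (I - K) is invertible, or ker(I - K) ≠ {0} and then range(I - K) = ker((I - K)^*)^⊥, with dim ker(I - K) = dim ker((I - K)^*). We are in the second case, so we need both kernels. Kernel of I - K: (I - K) u = u - u (v·u) = u - u = 0, so ker(I - K) = span{u} = span{(1, 1, 0)} (it is exactly 1-dimensional because rank(I - K) = 2). Kernel of the adjoint: K is real, so (I - K)^* = I - K^T = I - v u^T, and (I - v u^T) v = v - v (u·v) = 0; hence ker((I - K)^*) = span{v} = span{(1, 0, 3)}. Therefore (I - K) x = y is solvable iff <y, v> = 0, i.e. iff y_1 + 3y_3 = 0. When this holds, K y = u (v·y) = 0, so (I - K) y = y and x = y is a particular solution; the full solution set is the line x = y + c·u = y + c·(1, 1, 0), c ∈ C.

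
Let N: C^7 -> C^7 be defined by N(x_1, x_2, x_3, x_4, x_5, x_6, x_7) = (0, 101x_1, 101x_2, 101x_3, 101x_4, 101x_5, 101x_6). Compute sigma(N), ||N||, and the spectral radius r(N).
sigma(N) = {0}; ||N|| = 101; r(N) = 0. (N is nilpotent with N^7 = 0.)

On C^7, N is a strictly lower-triangular matrix with 101 on the subdiagonal and zeros elsewhere, so its characteristic polynomial is lambda^7 and every eigenvalue is 0: sigma(N) = {0}. For the operator norm, N e_i = 101e_{i+1} for i = 1, ..., 6 and N e_7 = 0, so the singular values of N are 101 (with multiplicity 6) and 0; hence ||N|| = 101. The spectral radius r(N) = max|lambda| = 0. Note ||N|| > r(N) — characteristic of non-normal nilpotent operators. Indeed N^7 = 0.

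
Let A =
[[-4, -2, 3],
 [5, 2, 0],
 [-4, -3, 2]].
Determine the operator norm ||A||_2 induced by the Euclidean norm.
||A||_2 ≈ 9.0019 (= sqrt(largest eigenvalue of A^T A))

||A||_2 = sigma_max(A) = sqrt(lambda_max(A^T A)). Form the symmetric matrix M = A^T A =
[[57, 30, -20],
 [30, 17, -12],
 [-20, -12, 13]].
Its characteristic polynomial (trace, sum of principal 2x2 minors, determinant of M give the coefficients) is
  p(λ) = det(λ I - M) = λ^3 - 87λ^2 + 487λ - 289.
No integer candidate from the rational root theorem (±divisors of 289) is a root, so the roots are irrational. The cubic discriminant is Δ = 790045952 > 0, so there are three distinct real roots. p(0) = -289 and p(1) = 112 have opposite signs, so a root lies in (0, 1); Newton's method refines it to λ ≈ 0.6739. p(5) = 96 and p(6) = -283 have opposite signs, so a root lies in (5, 6); Newton's method refines it to λ ≈ 5.2919. p(81) = -208 and p(82) = 6025 have opposite signs, so a root lies in (81, 82); Newton's method refines it to λ ≈ 81.0342. Check (Vieta): the three roots sum to 87, matching tr M = 87.
So the eigenvalues of A^T A are ≈ 0.6739, 5.2919, 81.0342 (all ≥ 0, as they must be for A^T A). The largest is λ_max ≈ 81.0342, hence ||A||_2 = sqrt(λ_max) ≈ 9.0019.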